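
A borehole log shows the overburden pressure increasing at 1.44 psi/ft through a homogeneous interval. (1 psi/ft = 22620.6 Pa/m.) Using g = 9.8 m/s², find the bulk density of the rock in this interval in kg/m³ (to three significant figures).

3320 kg/m³

ρ = (dP/dz)/g = 1.44 psi/ft / 9.8 m/s² = 32574 Pa/m / 9.8 m/s² = 3323.8 kg/m³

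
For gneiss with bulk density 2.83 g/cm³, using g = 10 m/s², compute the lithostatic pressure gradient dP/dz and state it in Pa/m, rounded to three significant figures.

dP/dz = ρg = 2830 kg/m³ × 10 m/s² = 28300 Pa/m

28300 Pa/m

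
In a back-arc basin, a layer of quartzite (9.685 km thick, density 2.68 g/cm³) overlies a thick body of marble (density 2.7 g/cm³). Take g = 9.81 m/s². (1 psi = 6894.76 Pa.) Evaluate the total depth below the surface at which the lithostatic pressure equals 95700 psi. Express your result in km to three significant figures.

Pressure at base of upper layers: 2680×9.81×9685 = 2.546×10^8 Pa = 36930 psi
Remaining pressure to be supplied by marble: 6.598×10^8 − 2.546×10^8 = 4.052×10^8 Pa
Additional depth in marble = 4.052×10^8 Pa / (2700 kg/m³ × 9.81 m/s²) = 15298 m
Total depth = 9685 m + 15298 m = 24983 m
= 24.983 km

25.0 km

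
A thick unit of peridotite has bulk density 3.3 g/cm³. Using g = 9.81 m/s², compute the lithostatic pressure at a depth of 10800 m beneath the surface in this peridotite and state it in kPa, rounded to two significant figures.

peridotite: 3300 kg/m³ × 9.81 m/s² × 10800 m = 3.496×10^8 Pa = 3.496×10^5 kPa

350000 kPa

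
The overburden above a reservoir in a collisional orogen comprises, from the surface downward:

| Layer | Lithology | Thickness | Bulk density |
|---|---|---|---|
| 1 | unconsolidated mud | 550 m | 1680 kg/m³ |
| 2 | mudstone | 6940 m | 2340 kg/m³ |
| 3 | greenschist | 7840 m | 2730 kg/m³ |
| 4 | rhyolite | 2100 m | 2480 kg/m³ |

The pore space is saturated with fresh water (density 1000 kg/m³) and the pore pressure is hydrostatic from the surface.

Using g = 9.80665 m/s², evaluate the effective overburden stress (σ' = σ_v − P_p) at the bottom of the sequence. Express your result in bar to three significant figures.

2580 bar

Overburden (lithostatic) stress σ_v:
unconsolidated mud: 1680 kg/m³ × 9.80665 m/s² × 550 m = 9.061×10^6 Pa = 9.061 MPa
mudstone: 2340 kg/m³ × 9.80665 m/s² × 6940 m = 1.593×10^8 Pa = 159.3 MPa
greenschist: 2730 kg/m³ × 9.80665 m/s² × 7840 m = 2.099×10^8 Pa = 209.9 MPa
rhyolite: 2480 kg/m³ × 9.80665 m/s² × 2100 m = 5.107×10^7 Pa = 51.07 MPa
Total = 9.061 + 159.3 + 209.9 + 51.07 = 429.28 MPa
Pore pressure P_p = 1000 kg/m³ × 9.80665 m/s² × 17430 m = 1.709×10^8 Pa = 170.9 MPa
Effective stress σ' = σ_v − P_p = 429.3 − 170.9 = 258.35 MPa = 2583.5 bar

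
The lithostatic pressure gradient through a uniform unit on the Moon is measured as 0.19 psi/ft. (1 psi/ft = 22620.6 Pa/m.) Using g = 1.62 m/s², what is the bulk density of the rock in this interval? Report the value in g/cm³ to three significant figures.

2.65 g/cm³

ρ = (dP/dz)/g = 0.19 psi/ft / 1.62 m/s² = 4297.9 Pa/m / 1.62 m/s² = 2653.0 kg/m³
= 2.653 g/cm³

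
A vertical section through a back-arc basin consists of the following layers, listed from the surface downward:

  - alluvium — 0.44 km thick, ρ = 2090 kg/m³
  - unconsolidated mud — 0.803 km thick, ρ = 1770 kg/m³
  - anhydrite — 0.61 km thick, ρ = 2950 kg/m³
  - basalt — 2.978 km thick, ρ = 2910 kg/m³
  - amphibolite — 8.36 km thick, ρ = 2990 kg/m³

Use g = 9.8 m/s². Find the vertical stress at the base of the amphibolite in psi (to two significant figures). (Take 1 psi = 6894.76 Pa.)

alluvium: 2090 kg/m³ × 9.8 m/s² × 440 m = 9.012×10^6 Pa = 1307 psi
unconsolidated mud: 1770 kg/m³ × 9.8 m/s² × 803 m = 1.393×10^7 Pa = 2020 psi
anhydrite: 2950 kg/m³ × 9.8 m/s² × 610 m = 1.764×10^7 Pa = 2558 psi
basalt: 2910 kg/m³ × 9.8 m/s² × 2978 m = 8.493×10^7 Pa = 12318 psi
amphibolite: 2990 kg/m³ × 9.8 m/s² × 8360 m = 2.450×10^8 Pa = 35529 psi
Total = 1307 + 2020 + 2558 + 12318 + 35529 = 53732 psi

54000 psi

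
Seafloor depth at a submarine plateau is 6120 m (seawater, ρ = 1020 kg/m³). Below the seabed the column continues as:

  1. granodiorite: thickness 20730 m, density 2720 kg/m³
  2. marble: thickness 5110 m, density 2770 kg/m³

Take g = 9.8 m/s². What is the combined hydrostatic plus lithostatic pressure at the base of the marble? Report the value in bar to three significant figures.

seawater: 1020 kg/m³ × 9.8 m/s² × 6120 m = 6.118×10^7 Pa = 611.8 bar
granodiorite: 2720 kg/m³ × 9.8 m/s² × 20730 m = 5.526×10^8 Pa = 5526 bar
marble: 2770 kg/m³ × 9.8 m/s² × 5110 m = 1.387×10^8 Pa = 1387 bar
Total = 611.8 + 5526 + 1387 = 7524.7 bar

7520 bar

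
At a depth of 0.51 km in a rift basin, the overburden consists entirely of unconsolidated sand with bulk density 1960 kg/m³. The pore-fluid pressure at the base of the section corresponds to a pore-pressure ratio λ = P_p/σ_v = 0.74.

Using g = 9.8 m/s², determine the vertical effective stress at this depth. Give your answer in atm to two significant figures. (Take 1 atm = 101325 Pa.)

25 atm

Overburden (lithostatic) stress σ_v:
unconsolidated sand: 1960 kg/m³ × 9.8 m/s² × 510 m = 9.796×10^6 Pa = 9.796 MPa
Pore pressure P_p = λ·σ_v = 0.74 × 9.796 MPa = 7.249 MPa
Effective stress σ' = σ_v − P_p = 9.796 − 7.249 = 2.5470 MPa = 25.137 atm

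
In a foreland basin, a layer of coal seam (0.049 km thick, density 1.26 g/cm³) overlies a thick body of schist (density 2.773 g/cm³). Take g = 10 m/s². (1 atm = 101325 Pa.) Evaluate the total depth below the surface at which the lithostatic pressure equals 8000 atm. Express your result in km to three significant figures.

Pressure at base of upper layers: 1260×10×49 = 6.174×10^5 Pa = 6.093 atm
Remaining pressure to be supplied by schist: 8.106×10^8 − 6.174×10^5 = 8.100×10^8 Pa
Additional depth in schist = 8.100×10^8 Pa / (2773 kg/m³ × 10 m/s²) = 29210 m
Total depth = 49 m + 29210 m = 29259 m
= 29.259 km

29.3 km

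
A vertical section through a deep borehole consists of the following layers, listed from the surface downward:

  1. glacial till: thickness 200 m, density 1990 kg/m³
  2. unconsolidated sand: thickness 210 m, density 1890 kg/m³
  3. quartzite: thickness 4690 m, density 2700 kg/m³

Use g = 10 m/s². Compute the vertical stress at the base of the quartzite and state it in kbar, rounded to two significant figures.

1.3 kbar

glacial till: 1990 kg/m³ × 10 m/s² × 200 m = 3.980×10^6 Pa = 0.03980 kbar
unconsolidated sand: 1890 kg/m³ × 10 m/s² × 210 m = 3.969×10^6 Pa = 0.03969 kbar
quartzite: 2700 kg/m³ × 10 m/s² × 4690 m = 1.266×10^8 Pa = 1.266 kbar
Total = 0.03980 + 0.03969 + 1.266 = 1.3458 kbar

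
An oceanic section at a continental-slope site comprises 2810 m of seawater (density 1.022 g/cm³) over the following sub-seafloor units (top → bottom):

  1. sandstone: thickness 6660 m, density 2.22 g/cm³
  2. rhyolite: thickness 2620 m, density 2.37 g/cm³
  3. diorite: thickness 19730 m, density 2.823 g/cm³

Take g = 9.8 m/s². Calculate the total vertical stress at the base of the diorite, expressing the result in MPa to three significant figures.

seawater: 1022 kg/m³ × 9.8 m/s² × 2810 m = 2.814×10^7 Pa = 28.14 MPa
sandstone: 2220 kg/m³ × 9.8 m/s² × 6660 m = 1.449×10^8 Pa = 144.9 MPa
rhyolite: 2370 kg/m³ × 9.8 m/s² × 2620 m = 6.085×10^7 Pa = 60.85 MPa
diorite: 2823 kg/m³ × 9.8 m/s² × 19730 m = 5.458×10^8 Pa = 545.8 MPa
Total = 28.14 + 144.9 + 60.85 + 545.8 = 779.73 MPa

780 MPa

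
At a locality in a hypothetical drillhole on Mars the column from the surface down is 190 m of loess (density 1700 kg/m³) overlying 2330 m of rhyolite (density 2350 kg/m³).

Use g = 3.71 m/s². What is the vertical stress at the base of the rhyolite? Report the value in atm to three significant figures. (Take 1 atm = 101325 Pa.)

loess: 1700 kg/m³ × 3.71 m/s² × 190 m = 1.198×10^6 Pa = 11.83 atm
rhyolite: 2350 kg/m³ × 3.71 m/s² × 2330 m = 2.031×10^7 Pa = 200.5 atm
Total = 11.83 + 200.5 = 212.31 atm

212 atm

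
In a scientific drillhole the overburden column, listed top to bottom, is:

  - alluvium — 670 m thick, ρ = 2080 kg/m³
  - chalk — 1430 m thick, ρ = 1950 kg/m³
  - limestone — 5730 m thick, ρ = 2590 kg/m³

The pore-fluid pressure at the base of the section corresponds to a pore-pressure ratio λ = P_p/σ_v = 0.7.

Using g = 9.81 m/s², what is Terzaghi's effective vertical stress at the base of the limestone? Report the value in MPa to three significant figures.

56.0 MPa

Overburden (lithostatic) stress σ_v:
alluvium: 2080 kg/m³ × 9.81 m/s² × 670 m = 1.367×10^7 Pa = 13.67 MPa
chalk: 1950 kg/m³ × 9.81 m/s² × 1430 m = 2.736×10^7 Pa = 27.36 MPa
limestone: 2590 kg/m³ × 9.81 m/s² × 5730 m = 1.456×10^8 Pa = 145.6 MPa
Total = 13.67 + 27.36 + 145.6 = 186.61 MPa
Pore pressure P_p = λ·σ_v = 0.7 × 186.6 MPa = 130.6 MPa
Effective stress σ' = σ_v − P_p = 186.6 − 130.6 = 55.984 MPa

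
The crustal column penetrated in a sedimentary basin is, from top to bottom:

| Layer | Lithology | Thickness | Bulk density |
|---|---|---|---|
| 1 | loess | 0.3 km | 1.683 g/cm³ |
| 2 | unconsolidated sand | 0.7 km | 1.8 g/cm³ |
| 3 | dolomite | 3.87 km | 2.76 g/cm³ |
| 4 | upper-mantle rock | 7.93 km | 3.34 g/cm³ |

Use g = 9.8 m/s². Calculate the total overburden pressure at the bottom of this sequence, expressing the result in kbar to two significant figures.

loess: 1683 kg/m³ × 9.8 m/s² × 300 m = 4.948×10^6 Pa = 0.04948 kbar
unconsolidated sand: 1800 kg/m³ × 9.8 m/s² × 700 m = 1.235×10^7 Pa = 0.1235 kbar
dolomite: 2760 kg/m³ × 9.8 m/s² × 3870 m = 1.047×10^8 Pa = 1.047 kbar
upper-mantle rock: 3340 kg/m³ × 9.8 m/s² × 7930 m = 2.596×10^8 Pa = 2.596 kbar
Total = 0.04948 + 0.1235 + 1.047 + 2.596 = 3.8154 kbar

3.8 kbar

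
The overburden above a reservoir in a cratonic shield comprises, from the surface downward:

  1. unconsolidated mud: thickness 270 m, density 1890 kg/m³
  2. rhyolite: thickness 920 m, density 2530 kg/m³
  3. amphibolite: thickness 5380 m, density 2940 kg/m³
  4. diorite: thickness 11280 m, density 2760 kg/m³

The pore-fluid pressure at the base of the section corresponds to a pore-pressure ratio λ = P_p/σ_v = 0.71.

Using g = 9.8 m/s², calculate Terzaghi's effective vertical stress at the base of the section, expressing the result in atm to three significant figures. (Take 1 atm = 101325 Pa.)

1400 atm

Overburden (lithostatic) stress σ_v:
unconsolidated mud: 1890 kg/m³ × 9.8 m/s² × 270 m = 5.001×10^6 Pa = 5.001 MPa
rhyolite: 2530 kg/m³ × 9.8 m/s² × 920 m = 2.281×10^7 Pa = 22.81 MPa
amphibolite: 2940 kg/m³ × 9.8 m/s² × 5380 m = 1.550×10^8 Pa = 155.0 MPa
diorite: 2760 kg/m³ × 9.8 m/s² × 11280 m = 3.051×10^8 Pa = 305.1 MPa
Total = 5.001 + 22.81 + 155.0 + 305.1 = 487.92 MPa
Pore pressure P_p = λ·σ_v = 0.71 × 487.9 MPa = 346.4 MPa
Effective stress σ' = σ_v − P_p = 487.9 − 346.4 = 141.50 MPa = 1396.5 atm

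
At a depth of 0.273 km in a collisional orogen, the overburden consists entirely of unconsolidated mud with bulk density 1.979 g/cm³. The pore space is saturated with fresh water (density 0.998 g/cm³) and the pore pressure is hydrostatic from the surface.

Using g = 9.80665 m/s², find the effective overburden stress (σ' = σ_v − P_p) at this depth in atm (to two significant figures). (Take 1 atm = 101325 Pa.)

26 atm

Overburden (lithostatic) stress σ_v:
unconsolidated mud: 1979 kg/m³ × 9.80665 m/s² × 273 m = 5.298×10^6 Pa = 5.298 MPa
Pore pressure P_p = 998 kg/m³ × 9.80665 m/s² × 273 m = 2.672×10^6 Pa = 2.672 MPa
Effective stress σ' = σ_v − P_p = 5.298 − 2.672 = 2.6263 MPa = 25.920 atm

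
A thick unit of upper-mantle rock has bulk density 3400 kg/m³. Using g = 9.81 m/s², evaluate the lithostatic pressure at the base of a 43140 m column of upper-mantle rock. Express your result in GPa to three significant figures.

1.44 GPa

upper-mantle rock: 3400 kg/m³ × 9.81 m/s² × 43140 m = 1.439×10^9 Pa = 1.439 GPa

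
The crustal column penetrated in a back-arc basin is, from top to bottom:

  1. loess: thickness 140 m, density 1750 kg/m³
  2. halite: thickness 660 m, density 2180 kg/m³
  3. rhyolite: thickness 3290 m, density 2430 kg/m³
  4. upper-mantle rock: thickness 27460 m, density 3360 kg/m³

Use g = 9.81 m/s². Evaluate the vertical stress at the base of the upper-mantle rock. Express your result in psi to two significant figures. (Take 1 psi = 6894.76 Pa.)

150000 psi

loess: 1750 kg/m³ × 9.81 m/s² × 140 m = 2.403×10^6 Pa = 348.6 psi
halite: 2180 kg/m³ × 9.81 m/s² × 660 m = 1.411×10^7 Pa = 2047 psi
rhyolite: 2430 kg/m³ × 9.81 m/s² × 3290 m = 7.843×10^7 Pa = 11375 psi
upper-mantle rock: 3360 kg/m³ × 9.81 m/s² × 27460 m = 9.051×10^8 Pa = 1.313×10^5 psi
Total = 348.6 + 2047 + 11375 + 1.313×10^5 = 1.4505×10^5 psi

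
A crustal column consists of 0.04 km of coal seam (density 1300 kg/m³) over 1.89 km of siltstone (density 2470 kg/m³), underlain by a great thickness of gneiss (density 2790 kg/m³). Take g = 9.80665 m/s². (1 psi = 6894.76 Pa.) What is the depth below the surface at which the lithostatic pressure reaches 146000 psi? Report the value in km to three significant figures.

Pressure at base of upper layers: 1300×9.80665×40 + 2470×9.80665×1890 = 4.629×10^7 Pa = 6714 psi
Remaining pressure to be supplied by gneiss: 1.007×10^9 − 4.629×10^7 = 9.603×10^8 Pa
Additional depth in gneiss = 9.603×10^8 Pa / (2790 kg/m³ × 9.80665 m/s²) = 35100 m
Total depth = 1930 m + 35100 m = 37030 m
= 37.030 km

37.0 km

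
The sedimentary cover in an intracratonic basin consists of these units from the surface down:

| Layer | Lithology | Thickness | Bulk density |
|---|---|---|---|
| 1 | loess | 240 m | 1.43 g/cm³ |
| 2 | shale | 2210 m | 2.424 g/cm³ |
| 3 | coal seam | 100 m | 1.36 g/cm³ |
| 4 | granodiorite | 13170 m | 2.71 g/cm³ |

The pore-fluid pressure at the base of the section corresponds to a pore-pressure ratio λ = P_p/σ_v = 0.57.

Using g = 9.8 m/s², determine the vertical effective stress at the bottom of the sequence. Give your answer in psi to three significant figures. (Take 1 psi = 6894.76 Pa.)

25400 psi

Overburden (lithostatic) stress σ_v:
loess: 1430 kg/m³ × 9.8 m/s² × 240 m = 3.363×10^6 Pa = 3.363 MPa
shale: 2424 kg/m³ × 9.8 m/s² × 2210 m = 5.250×10^7 Pa = 52.50 MPa
coal seam: 1360 kg/m³ × 9.8 m/s² × 100 m = 1.333×10^6 Pa = 1.333 MPa
granodiorite: 2710 kg/m³ × 9.8 m/s² × 13170 m = 3.498×10^8 Pa = 349.8 MPa
Total = 3.363 + 52.50 + 1.333 + 349.8 = 406.96 MPa
Pore pressure P_p = λ·σ_v = 0.57 × 407.0 MPa = 232.0 MPa
Effective stress σ' = σ_v − P_p = 407.0 − 232.0 = 174.99 MPa = 25381 psi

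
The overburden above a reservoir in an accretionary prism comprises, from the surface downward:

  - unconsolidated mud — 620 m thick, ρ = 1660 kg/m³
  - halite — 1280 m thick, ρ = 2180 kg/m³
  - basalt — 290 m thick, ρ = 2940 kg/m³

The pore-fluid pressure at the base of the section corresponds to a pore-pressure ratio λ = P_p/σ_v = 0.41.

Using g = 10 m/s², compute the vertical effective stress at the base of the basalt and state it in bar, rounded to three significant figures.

276 bar

Overburden (lithostatic) stress σ_v:
unconsolidated mud: 1660 kg/m³ × 10 m/s² × 620 m = 1.029×10^7 Pa = 10.29 MPa
halite: 2180 kg/m³ × 10 m/s² × 1280 m = 2.790×10^7 Pa = 27.90 MPa
basalt: 2940 kg/m³ × 10 m/s² × 290 m = 8.526×10^6 Pa = 8.526 MPa
Total = 10.29 + 27.90 + 8.526 = 46.722 MPa
Pore pressure P_p = λ·σ_v = 0.41 × 46.72 MPa = 19.16 MPa
Effective stress σ' = σ_v − P_p = 46.72 − 19.16 = 27.566 MPa = 275.66 bar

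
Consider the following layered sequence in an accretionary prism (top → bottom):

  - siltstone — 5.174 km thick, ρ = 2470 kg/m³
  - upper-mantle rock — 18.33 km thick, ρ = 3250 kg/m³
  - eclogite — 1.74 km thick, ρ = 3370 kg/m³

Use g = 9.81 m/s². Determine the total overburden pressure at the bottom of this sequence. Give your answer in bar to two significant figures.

7700 bar

siltstone: 2470 kg/m³ × 9.81 m/s² × 5174 m = 1.254×10^8 Pa = 1254 bar
upper-mantle rock: 3250 kg/m³ × 9.81 m/s² × 18330 m = 5.844×10^8 Pa = 5844 bar
eclogite: 3370 kg/m³ × 9.81 m/s² × 1740 m = 5.752×10^7 Pa = 575.2 bar
Total = 1254 + 5844 + 575.2 = 7673.0 bar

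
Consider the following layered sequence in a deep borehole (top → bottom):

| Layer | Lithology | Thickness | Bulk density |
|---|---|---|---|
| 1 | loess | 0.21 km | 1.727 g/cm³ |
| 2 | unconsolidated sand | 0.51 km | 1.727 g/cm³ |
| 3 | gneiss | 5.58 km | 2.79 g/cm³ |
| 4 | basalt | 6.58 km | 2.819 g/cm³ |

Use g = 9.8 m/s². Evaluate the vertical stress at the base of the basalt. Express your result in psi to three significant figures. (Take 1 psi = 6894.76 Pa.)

50300 psi

loess: 1727 kg/m³ × 9.8 m/s² × 210 m = 3.554×10^6 Pa = 515.5 psi
unconsolidated sand: 1727 kg/m³ × 9.8 m/s² × 510 m = 8.632×10^6 Pa = 1252 psi
gneiss: 2790 kg/m³ × 9.8 m/s² × 5580 m = 1.526×10^8 Pa = 22128 psi
basalt: 2819 kg/m³ × 9.8 m/s² × 6580 m = 1.818×10^8 Pa = 26365 psi
Total = 515.5 + 1252 + 22128 + 26365 = 50261 psi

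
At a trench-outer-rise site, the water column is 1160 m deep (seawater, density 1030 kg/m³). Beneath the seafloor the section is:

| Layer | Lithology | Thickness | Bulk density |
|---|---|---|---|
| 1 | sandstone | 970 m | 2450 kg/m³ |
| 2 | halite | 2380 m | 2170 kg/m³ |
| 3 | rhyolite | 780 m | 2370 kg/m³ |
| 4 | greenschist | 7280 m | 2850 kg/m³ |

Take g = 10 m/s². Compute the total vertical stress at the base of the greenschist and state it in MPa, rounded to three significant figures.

seawater: 1030 kg/m³ × 10 m/s² × 1160 m = 1.195×10^7 Pa = 11.95 MPa
sandstone: 2450 kg/m³ × 10 m/s² × 970 m = 2.377×10^7 Pa = 23.77 MPa
halite: 2170 kg/m³ × 10 m/s² × 2380 m = 5.165×10^7 Pa = 51.65 MPa
rhyolite: 2370 kg/m³ × 10 m/s² × 780 m = 1.849×10^7 Pa = 18.49 MPa
greenschist: 2850 kg/m³ × 10 m/s² × 7280 m = 2.075×10^8 Pa = 207.5 MPa
Total = 11.95 + 23.77 + 51.65 + 18.49 + 207.5 = 313.32 MPa

313 MPa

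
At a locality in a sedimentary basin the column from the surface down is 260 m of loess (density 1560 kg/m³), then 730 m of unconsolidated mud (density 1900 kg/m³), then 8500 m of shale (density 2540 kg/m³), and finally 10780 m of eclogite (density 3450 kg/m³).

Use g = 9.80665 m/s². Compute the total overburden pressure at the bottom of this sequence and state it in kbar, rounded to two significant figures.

5.9 kbar

loess: 1560 kg/m³ × 9.80665 m/s² × 260 m = 3.978×10^6 Pa = 0.03978 kbar
unconsolidated mud: 1900 kg/m³ × 9.80665 m/s² × 730 m = 1.360×10^7 Pa = 0.1360 kbar
shale: 2540 kg/m³ × 9.80665 m/s² × 8500 m = 2.117×10^8 Pa = 2.117 kbar
eclogite: 3450 kg/m³ × 9.80665 m/s² × 10780 m = 3.647×10^8 Pa = 3.647 kbar
Total = 0.03978 + 0.1360 + 2.117 + 3.647 = 5.9402 kbar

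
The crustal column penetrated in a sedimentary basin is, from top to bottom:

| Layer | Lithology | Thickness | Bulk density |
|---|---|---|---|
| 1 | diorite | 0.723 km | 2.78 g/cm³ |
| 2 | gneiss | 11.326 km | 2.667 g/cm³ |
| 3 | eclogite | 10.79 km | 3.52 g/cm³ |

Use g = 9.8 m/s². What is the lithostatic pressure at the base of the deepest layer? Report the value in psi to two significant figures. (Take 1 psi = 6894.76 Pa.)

100000 psi

diorite: 2780 kg/m³ × 9.8 m/s² × 723 m = 1.970×10^7 Pa = 2857 psi
gneiss: 2667 kg/m³ × 9.8 m/s² × 11326 m = 2.960×10^8 Pa = 42935 psi
eclogite: 3520 kg/m³ × 9.8 m/s² × 10790 m = 3.722×10^8 Pa = 53985 psi
Total = 2857 + 42935 + 53985 = 99776 psi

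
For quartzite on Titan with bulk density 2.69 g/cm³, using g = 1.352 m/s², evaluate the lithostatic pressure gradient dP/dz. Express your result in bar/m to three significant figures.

dP/dz = ρg = 2690 kg/m³ × 1.352 m/s² = 3636.9 Pa/m
= 3636.9 Pa/m × (1 bar/m / 1.0000×10^5 Pa/m) = 0.036369 bar/m

0.0364 bar/m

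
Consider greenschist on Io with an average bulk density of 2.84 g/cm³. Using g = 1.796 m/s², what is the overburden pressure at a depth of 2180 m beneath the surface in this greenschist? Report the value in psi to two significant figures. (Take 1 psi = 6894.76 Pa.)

greenschist: 2840 kg/m³ × 1.796 m/s² × 2180 m = 1.112×10^7 Pa = 1613 psi

1600 psi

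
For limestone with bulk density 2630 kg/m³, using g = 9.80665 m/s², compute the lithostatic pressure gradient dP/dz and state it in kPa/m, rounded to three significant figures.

dP/dz = ρg = 2630 kg/m³ × 9.80665 m/s² = 25791 Pa/m
= 25791 Pa/m × (1 kPa/m / 1000.0 Pa/m) = 25.791 kPa/m

25.8 kPa/m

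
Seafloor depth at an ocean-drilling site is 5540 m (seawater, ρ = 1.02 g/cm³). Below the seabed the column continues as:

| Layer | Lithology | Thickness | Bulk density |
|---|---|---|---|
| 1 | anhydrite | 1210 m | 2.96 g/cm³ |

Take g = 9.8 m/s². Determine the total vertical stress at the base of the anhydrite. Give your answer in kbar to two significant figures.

seawater: 1020 kg/m³ × 9.8 m/s² × 5540 m = 5.538×10^7 Pa = 0.5538 kbar
anhydrite: 2960 kg/m³ × 9.8 m/s² × 1210 m = 3.510×10^7 Pa = 0.3510 kbar
Total = 0.5538 + 0.3510 = 0.90478 kbar

0.90 kbar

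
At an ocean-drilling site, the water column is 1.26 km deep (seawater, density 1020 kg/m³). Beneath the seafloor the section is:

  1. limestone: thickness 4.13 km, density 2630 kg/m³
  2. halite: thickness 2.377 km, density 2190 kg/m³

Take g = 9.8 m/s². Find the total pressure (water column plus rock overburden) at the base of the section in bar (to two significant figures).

1700 bar

seawater: 1020 kg/m³ × 9.8 m/s² × 1260 m = 1.259×10^7 Pa = 125.9 bar
limestone: 2630 kg/m³ × 9.8 m/s² × 4130 m = 1.064×10^8 Pa = 1064 bar
halite: 2190 kg/m³ × 9.8 m/s² × 2377 m = 5.102×10^7 Pa = 510.2 bar
Total = 125.9 + 1064 + 510.2 = 1700.6 bar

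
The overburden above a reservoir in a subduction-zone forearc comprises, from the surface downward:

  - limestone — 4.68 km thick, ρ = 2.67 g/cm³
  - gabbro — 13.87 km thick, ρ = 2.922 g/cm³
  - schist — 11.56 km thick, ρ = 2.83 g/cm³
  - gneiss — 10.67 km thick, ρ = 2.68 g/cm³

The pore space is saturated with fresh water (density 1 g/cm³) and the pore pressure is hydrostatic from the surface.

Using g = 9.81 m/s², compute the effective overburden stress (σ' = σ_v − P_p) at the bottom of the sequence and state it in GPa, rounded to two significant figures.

Overburden (lithostatic) stress σ_v:
limestone: 2670 kg/m³ × 9.81 m/s² × 4680 m = 1.226×10^8 Pa = 122.6 MPa
gabbro: 2922 kg/m³ × 9.81 m/s² × 13870 m = 3.976×10^8 Pa = 397.6 MPa
schist: 2830 kg/m³ × 9.81 m/s² × 11560 m = 3.209×10^8 Pa = 320.9 MPa
gneiss: 2680 kg/m³ × 9.81 m/s² × 10670 m = 2.805×10^8 Pa = 280.5 MPa
Total = 122.6 + 397.6 + 320.9 + 280.5 = 1121.6 MPa
Pore pressure P_p = 1000 kg/m³ × 9.81 m/s² × 40780 m = 4.001×10^8 Pa = 400.1 MPa
Effective stress σ' = σ_v − P_p = 1122 − 400.1 = 721.57 MPa = 0.72157 GPa

0.72 GPa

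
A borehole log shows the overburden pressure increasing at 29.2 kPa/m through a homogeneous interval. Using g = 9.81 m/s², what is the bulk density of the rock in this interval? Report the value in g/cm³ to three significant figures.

ρ = (dP/dz)/g = 29.2 kPa/m / 9.81 m/s² = 29200 Pa/m / 9.81 m/s² = 2976.6 kg/m³
= 2.977 g/cm³

2.98 g/cm³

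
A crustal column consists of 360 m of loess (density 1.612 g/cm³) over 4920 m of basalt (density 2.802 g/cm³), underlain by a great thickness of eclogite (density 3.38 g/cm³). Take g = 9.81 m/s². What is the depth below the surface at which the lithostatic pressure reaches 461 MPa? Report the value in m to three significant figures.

14900 m

Pressure at base of upper layers: 1612×9.81×360 + 2802×9.81×4920 = 1.409×10^8 Pa = 140.9 MPa
Remaining pressure to be supplied by eclogite: 4.610×10^8 − 1.409×10^8 = 3.201×10^8 Pa
Additional depth in eclogite = 3.201×10^8 Pa / (3380 kg/m³ × 9.81 m/s²) = 9652.9 m
Total depth = 5280 m + 9652.9 m = 14933 m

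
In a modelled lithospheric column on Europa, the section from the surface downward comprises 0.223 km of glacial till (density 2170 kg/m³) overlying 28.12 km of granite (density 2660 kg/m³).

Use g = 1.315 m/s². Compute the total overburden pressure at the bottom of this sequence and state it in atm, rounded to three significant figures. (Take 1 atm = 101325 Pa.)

glacial till: 2170 kg/m³ × 1.315 m/s² × 223 m = 6.363×10^5 Pa = 6.280 atm
granite: 2660 kg/m³ × 1.315 m/s² × 28120 m = 9.836×10^7 Pa = 970.7 atm
Total = 6.280 + 970.7 = 977.03 atm

977 atm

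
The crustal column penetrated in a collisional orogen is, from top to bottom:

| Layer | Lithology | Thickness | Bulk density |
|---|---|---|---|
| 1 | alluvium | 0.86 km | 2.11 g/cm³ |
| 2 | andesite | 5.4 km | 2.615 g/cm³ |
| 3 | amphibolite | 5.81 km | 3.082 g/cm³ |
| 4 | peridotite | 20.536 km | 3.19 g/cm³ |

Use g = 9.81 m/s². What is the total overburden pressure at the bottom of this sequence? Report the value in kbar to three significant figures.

9.75 kbar

alluvium: 2110 kg/m³ × 9.81 m/s² × 860 m = 1.780×10^7 Pa = 0.1780 kbar
andesite: 2615 kg/m³ × 9.81 m/s² × 5400 m = 1.385×10^8 Pa = 1.385 kbar
amphibolite: 3082 kg/m³ × 9.81 m/s² × 5810 m = 1.757×10^8 Pa = 1.757 kbar
peridotite: 3190 kg/m³ × 9.81 m/s² × 20536 m = 6.427×10^8 Pa = 6.427 kbar
Total = 0.1780 + 1.385 + 1.757 + 6.427 = 9.7464 kbar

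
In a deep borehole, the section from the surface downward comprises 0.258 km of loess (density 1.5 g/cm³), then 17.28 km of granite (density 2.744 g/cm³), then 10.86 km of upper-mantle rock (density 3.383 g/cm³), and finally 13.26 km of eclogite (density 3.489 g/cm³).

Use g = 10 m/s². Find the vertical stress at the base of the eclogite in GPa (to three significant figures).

1.31 GPa

loess: 1500 kg/m³ × 10 m/s² × 258 m = 3.870×10^6 Pa = 3.870×10^-3 GPa
granite: 2744 kg/m³ × 10 m/s² × 17280 m = 4.742×10^8 Pa = 0.4742 GPa
upper-mantle rock: 3383 kg/m³ × 10 m/s² × 10860 m = 3.674×10^8 Pa = 0.3674 GPa
eclogite: 3489 kg/m³ × 10 m/s² × 13260 m = 4.626×10^8 Pa = 0.4626 GPa
Total = 3.870×10^-3 + 0.4742 + 0.3674 + 0.4626 = 1.3081 GPa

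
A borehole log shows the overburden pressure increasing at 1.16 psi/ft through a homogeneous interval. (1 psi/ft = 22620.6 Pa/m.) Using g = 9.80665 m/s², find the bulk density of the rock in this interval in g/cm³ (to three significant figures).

2.68 g/cm³

ρ = (dP/dz)/g = 1.16 psi/ft / 9.80665 m/s² = 26240 Pa/m / 9.80665 m/s² = 2675.7 kg/m³
= 2.676 g/cm³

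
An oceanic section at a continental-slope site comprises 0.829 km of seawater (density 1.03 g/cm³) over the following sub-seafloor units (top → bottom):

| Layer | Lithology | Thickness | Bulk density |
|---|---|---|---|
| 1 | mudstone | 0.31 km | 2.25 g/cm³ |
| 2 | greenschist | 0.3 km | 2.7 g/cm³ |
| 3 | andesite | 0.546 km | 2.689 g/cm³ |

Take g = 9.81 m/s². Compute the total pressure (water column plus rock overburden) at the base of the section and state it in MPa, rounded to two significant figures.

seawater: 1030 kg/m³ × 9.81 m/s² × 829 m = 8.376×10^6 Pa = 8.376 MPa
mudstone: 2250 kg/m³ × 9.81 m/s² × 310 m = 6.842×10^6 Pa = 6.842 MPa
greenschist: 2700 kg/m³ × 9.81 m/s² × 300 m = 7.946×10^6 Pa = 7.946 MPa
andesite: 2689 kg/m³ × 9.81 m/s² × 546 m = 1.440×10^7 Pa = 14.40 MPa
Total = 8.376 + 6.842 + 7.946 + 14.40 = 37.568 MPa

38 MPa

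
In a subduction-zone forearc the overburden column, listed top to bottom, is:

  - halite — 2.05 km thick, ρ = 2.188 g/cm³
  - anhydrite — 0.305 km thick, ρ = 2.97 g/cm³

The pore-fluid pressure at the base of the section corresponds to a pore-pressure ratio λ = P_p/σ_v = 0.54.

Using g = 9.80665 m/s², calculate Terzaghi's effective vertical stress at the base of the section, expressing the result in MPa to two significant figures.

Overburden (lithostatic) stress σ_v:
halite: 2188 kg/m³ × 9.80665 m/s² × 2050 m = 4.399×10^7 Pa = 43.99 MPa
anhydrite: 2970 kg/m³ × 9.80665 m/s² × 305 m = 8.883×10^6 Pa = 8.883 MPa
Total = 43.99 + 8.883 = 52.870 MPa
Pore pressure P_p = λ·σ_v = 0.54 × 52.87 MPa = 28.55 MPa
Effective stress σ' = σ_v − P_p = 52.87 − 28.55 = 24.320 MPa

24 MPa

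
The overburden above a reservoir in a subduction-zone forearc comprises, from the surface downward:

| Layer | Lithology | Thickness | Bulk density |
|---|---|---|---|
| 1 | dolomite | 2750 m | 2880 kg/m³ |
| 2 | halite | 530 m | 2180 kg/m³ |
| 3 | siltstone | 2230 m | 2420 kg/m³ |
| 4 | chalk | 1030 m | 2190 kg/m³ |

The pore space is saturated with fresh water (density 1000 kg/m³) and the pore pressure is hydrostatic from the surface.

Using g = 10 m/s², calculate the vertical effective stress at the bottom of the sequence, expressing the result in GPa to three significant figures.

Overburden (lithostatic) stress σ_v:
dolomite: 2880 kg/m³ × 10 m/s² × 2750 m = 7.920×10^7 Pa = 79.20 MPa
halite: 2180 kg/m³ × 10 m/s² × 530 m = 1.155×10^7 Pa = 11.55 MPa
siltstone: 2420 kg/m³ × 10 m/s² × 2230 m = 5.397×10^7 Pa = 53.97 MPa
chalk: 2190 kg/m³ × 10 m/s² × 1030 m = 2.256×10^7 Pa = 22.56 MPa
Total = 79.20 + 11.55 + 53.97 + 22.56 = 167.28 MPa
Pore pressure P_p = 1000 kg/m³ × 10 m/s² × 6540 m = 6.540×10^7 Pa = 65.40 MPa
Effective stress σ' = σ_v − P_p = 167.3 − 65.40 = 101.88 MPa = 0.10188 GPa

0.102 GPa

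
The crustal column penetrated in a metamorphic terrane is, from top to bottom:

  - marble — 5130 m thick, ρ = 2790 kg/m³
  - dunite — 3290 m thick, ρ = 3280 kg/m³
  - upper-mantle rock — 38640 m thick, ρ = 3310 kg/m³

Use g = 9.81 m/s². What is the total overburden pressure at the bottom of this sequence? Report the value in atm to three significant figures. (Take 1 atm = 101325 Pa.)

marble: 2790 kg/m³ × 9.81 m/s² × 5130 m = 1.404×10^8 Pa = 1386 atm
dunite: 3280 kg/m³ × 9.81 m/s² × 3290 m = 1.059×10^8 Pa = 1045 atm
upper-mantle rock: 3310 kg/m³ × 9.81 m/s² × 38640 m = 1.255×10^9 Pa = 12383 atm
Total = 1386 + 1045 + 12383 = 14813 atm

14800 atm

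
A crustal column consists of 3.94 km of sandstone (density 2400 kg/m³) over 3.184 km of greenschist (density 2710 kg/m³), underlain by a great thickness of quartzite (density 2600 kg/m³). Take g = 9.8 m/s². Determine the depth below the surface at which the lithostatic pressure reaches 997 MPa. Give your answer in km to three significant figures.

Pressure at base of upper layers: 2400×9.8×3940 + 2710×9.8×3184 = 1.772×10^8 Pa = 177.2 MPa
Remaining pressure to be supplied by quartzite: 9.970×10^8 − 1.772×10^8 = 8.198×10^8 Pa
Additional depth in quartzite = 8.198×10^8 Pa / (2600 kg/m³ × 9.8 m/s²) = 32173 m
Total depth = 7124 m + 32173 m = 39297 m
= 39.297 km

39.3 km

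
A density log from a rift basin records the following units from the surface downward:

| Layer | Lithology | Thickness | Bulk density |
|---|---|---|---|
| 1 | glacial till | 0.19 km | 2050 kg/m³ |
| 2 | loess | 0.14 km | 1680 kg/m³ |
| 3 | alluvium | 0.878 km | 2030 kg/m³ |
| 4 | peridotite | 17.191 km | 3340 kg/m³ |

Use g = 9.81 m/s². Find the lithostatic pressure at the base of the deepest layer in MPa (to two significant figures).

glacial till: 2050 kg/m³ × 9.81 m/s² × 190 m = 3.821×10^6 Pa = 3.821 MPa
loess: 1680 kg/m³ × 9.81 m/s² × 140 m = 2.307×10^6 Pa = 2.307 MPa
alluvium: 2030 kg/m³ × 9.81 m/s² × 878 m = 1.748×10^7 Pa = 17.48 MPa
peridotite: 3340 kg/m³ × 9.81 m/s² × 17191 m = 5.633×10^8 Pa = 563.3 MPa
Total = 3.821 + 2.307 + 17.48 + 563.3 = 586.88 MPa

590 MPa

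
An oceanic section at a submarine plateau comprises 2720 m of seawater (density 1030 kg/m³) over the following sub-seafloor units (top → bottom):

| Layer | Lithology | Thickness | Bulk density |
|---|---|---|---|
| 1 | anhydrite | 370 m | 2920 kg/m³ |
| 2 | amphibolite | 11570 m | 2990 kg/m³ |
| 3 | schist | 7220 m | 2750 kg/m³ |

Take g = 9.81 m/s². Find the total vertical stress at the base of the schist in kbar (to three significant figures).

5.72 kbar

seawater: 1030 kg/m³ × 9.81 m/s² × 2720 m = 2.748×10^7 Pa = 0.2748 kbar
anhydrite: 2920 kg/m³ × 9.81 m/s² × 370 m = 1.060×10^7 Pa = 0.1060 kbar
amphibolite: 2990 kg/m³ × 9.81 m/s² × 11570 m = 3.394×10^8 Pa = 3.394 kbar
schist: 2750 kg/m³ × 9.81 m/s² × 7220 m = 1.948×10^8 Pa = 1.948 kbar
Total = 0.2748 + 0.1060 + 3.394 + 1.948 = 5.7223 kbar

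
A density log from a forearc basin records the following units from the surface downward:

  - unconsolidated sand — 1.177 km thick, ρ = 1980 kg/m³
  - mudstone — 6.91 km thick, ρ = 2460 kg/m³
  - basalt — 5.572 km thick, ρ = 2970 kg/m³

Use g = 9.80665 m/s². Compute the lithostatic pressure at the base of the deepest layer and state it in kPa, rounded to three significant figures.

unconsolidated sand: 1980 kg/m³ × 9.80665 m/s² × 1177 m = 2.285×10^7 Pa = 22854 kPa
mudstone: 2460 kg/m³ × 9.80665 m/s² × 6910 m = 1.667×10^8 Pa = 1.667×10^5 kPa
basalt: 2970 kg/m³ × 9.80665 m/s² × 5572 m = 1.623×10^8 Pa = 1.623×10^5 kPa
Total = 22854 + 1.667×10^5 + 1.623×10^5 = 3.5184×10^5 kPa

352000 kPa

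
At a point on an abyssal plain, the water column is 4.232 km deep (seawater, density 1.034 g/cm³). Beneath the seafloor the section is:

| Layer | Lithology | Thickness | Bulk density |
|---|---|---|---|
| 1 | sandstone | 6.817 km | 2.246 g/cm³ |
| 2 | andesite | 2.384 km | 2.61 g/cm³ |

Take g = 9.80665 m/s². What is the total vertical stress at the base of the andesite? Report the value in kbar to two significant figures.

seawater: 1034 kg/m³ × 9.80665 m/s² × 4232 m = 4.291×10^7 Pa = 0.4291 kbar
sandstone: 2246 kg/m³ × 9.80665 m/s² × 6817 m = 1.501×10^8 Pa = 1.501 kbar
andesite: 2610 kg/m³ × 9.80665 m/s² × 2384 m = 6.102×10^7 Pa = 0.6102 kbar
Total = 0.4291 + 1.501 + 0.6102 = 2.5408 kbar

2.5 kbar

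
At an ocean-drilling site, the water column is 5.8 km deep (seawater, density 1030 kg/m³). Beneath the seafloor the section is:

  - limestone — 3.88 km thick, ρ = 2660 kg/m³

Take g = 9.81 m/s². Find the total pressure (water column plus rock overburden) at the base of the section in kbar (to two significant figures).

1.6 kbar

seawater: 1030 kg/m³ × 9.81 m/s² × 5800 m = 5.860×10^7 Pa = 0.5860 kbar
limestone: 2660 kg/m³ × 9.81 m/s² × 3880 m = 1.012×10^8 Pa = 1.012 kbar
Total = 0.5860 + 1.012 = 1.5985 kbar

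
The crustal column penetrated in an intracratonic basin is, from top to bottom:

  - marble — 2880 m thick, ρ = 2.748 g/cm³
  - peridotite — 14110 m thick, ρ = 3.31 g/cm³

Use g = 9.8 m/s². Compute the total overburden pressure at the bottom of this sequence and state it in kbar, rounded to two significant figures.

5.4 kbar

marble: 2748 kg/m³ × 9.8 m/s² × 2880 m = 7.756×10^7 Pa = 0.7756 kbar
peridotite: 3310 kg/m³ × 9.8 m/s² × 14110 m = 4.577×10^8 Pa = 4.577 kbar
Total = 0.7756 + 4.577 = 5.3526 kbar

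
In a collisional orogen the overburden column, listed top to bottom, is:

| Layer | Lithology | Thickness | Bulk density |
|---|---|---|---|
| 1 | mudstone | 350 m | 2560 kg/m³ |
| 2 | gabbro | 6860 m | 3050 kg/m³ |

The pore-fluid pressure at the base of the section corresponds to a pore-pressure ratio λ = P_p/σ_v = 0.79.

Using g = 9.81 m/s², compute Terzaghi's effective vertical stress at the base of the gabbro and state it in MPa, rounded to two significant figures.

45 MPa

Overburden (lithostatic) stress σ_v:
mudstone: 2560 kg/m³ × 9.81 m/s² × 350 m = 8.790×10^6 Pa = 8.790 MPa
gabbro: 3050 kg/m³ × 9.81 m/s² × 6860 m = 2.053×10^8 Pa = 205.3 MPa
Total = 8.790 + 205.3 = 214.04 MPa
Pore pressure P_p = λ·σ_v = 0.79 × 214.0 MPa = 169.1 MPa
Effective stress σ' = σ_v − P_p = 214.0 − 169.1 = 44.949 MPa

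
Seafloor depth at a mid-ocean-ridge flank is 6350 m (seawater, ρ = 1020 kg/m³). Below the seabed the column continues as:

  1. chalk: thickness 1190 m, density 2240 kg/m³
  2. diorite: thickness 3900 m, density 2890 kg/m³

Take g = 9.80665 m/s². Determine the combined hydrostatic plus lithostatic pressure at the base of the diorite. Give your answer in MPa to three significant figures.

seawater: 1020 kg/m³ × 9.80665 m/s² × 6350 m = 6.352×10^7 Pa = 63.52 MPa
chalk: 2240 kg/m³ × 9.80665 m/s² × 1190 m = 2.614×10^7 Pa = 26.14 MPa
diorite: 2890 kg/m³ × 9.80665 m/s² × 3900 m = 1.105×10^8 Pa = 110.5 MPa
Total = 63.52 + 26.14 + 110.5 = 200.19 MPa

200 MPa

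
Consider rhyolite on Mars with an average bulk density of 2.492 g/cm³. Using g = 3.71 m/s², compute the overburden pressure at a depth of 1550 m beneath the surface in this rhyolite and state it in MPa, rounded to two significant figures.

rhyolite: 2492 kg/m³ × 3.71 m/s² × 1550 m = 1.433×10^7 Pa = 14.33 MPa

14 MPa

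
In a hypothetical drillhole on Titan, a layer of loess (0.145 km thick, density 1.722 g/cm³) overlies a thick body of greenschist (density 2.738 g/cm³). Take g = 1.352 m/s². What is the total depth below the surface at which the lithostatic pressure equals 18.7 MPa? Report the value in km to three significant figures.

Pressure at base of upper layers: 1722×1.352×145 = 3.376×10^5 Pa = 0.3376 MPa
Remaining pressure to be supplied by greenschist: 1.870×10^7 − 3.376×10^5 = 1.836×10^7 Pa
Additional depth in greenschist = 1.836×10^7 Pa / (2738 kg/m³ × 1.352 m/s²) = 4960.4 m
Total depth = 145 m + 4960.4 m = 5105.4 m
= 5.1054 km

5.11 km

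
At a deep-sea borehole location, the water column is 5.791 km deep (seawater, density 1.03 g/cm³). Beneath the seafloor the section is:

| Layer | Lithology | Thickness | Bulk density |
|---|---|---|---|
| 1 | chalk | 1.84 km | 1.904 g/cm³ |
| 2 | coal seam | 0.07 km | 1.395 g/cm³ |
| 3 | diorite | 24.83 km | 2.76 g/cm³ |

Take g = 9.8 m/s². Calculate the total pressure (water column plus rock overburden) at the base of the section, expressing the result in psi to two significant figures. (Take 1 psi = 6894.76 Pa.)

seawater: 1030 kg/m³ × 9.8 m/s² × 5791 m = 5.845×10^7 Pa = 8478 psi
chalk: 1904 kg/m³ × 9.8 m/s² × 1840 m = 3.433×10^7 Pa = 4980 psi
coal seam: 1395 kg/m³ × 9.8 m/s² × 70 m = 9.570×10^5 Pa = 138.8 psi
diorite: 2760 kg/m³ × 9.8 m/s² × 24830 m = 6.716×10^8 Pa = 97408 psi
Total = 8478 + 4980 + 138.8 + 97408 = 1.1100×10^5 psi

110000 psi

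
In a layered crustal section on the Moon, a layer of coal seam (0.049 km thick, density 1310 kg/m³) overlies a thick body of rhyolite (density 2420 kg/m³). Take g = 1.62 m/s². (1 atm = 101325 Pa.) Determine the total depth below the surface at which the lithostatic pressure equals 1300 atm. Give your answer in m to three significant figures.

33600 m

Pressure at base of upper layers: 1310×1.62×49 = 1.040×10^5 Pa = 1.026 atm
Remaining pressure to be supplied by rhyolite: 1.317×10^8 − 1.040×10^5 = 1.316×10^8 Pa
Additional depth in rhyolite = 1.316×10^8 Pa / (2420 kg/m³ × 1.62 m/s²) = 33573 m
Total depth = 49 m + 33573 m = 33622 m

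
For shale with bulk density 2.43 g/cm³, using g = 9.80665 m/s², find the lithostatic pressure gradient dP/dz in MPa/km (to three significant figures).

dP/dz = ρg = 2430 kg/m³ × 9.80665 m/s² = 23830 Pa/m
= 23830 Pa/m × (1 MPa/km / 1000.0 Pa/m) = 23.830 MPa/km

23.8 MPa/km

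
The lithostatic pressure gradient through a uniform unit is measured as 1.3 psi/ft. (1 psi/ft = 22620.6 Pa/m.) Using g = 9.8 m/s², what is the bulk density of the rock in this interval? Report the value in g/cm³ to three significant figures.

ρ = (dP/dz)/g = 1.3 psi/ft / 9.8 m/s² = 29407 Pa/m / 9.8 m/s² = 3000.7 kg/m³
= 3.001 g/cm³

3.00 g/cm³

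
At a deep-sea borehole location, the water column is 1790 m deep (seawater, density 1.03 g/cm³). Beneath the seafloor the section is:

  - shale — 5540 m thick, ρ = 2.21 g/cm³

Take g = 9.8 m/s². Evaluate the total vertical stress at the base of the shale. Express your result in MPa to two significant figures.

seawater: 1030 kg/m³ × 9.8 m/s² × 1790 m = 1.807×10^7 Pa = 18.07 MPa
shale: 2210 kg/m³ × 9.8 m/s² × 5540 m = 1.200×10^8 Pa = 120.0 MPa
Total = 18.07 + 120.0 = 138.05 MPa

140 MPa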